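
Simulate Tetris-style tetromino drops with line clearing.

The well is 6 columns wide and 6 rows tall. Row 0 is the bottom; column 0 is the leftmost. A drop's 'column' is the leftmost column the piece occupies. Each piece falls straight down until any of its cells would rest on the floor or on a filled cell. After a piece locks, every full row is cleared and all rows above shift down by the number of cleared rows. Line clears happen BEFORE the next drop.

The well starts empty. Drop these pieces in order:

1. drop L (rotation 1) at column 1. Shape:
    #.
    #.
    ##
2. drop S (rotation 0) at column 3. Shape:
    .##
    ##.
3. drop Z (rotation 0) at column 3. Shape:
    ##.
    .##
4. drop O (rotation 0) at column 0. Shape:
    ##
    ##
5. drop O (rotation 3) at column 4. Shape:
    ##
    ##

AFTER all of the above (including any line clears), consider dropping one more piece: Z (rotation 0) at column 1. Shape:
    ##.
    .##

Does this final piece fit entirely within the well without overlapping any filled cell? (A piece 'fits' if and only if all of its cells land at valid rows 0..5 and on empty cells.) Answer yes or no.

Drop 1: L rot1 at col 1 lands with bottom-row=0; cleared 0 line(s) (total 0); column heights now [0 3 1 0 0 0], max=3
Drop 2: S rot0 at col 3 lands with bottom-row=0; cleared 0 line(s) (total 0); column heights now [0 3 1 1 2 2], max=3
Drop 3: Z rot0 at col 3 lands with bottom-row=2; cleared 0 line(s) (total 0); column heights now [0 3 1 4 4 3], max=4
Drop 4: O rot0 at col 0 lands with bottom-row=3; cleared 0 line(s) (total 0); column heights now [5 5 1 4 4 3], max=5
Drop 5: O rot3 at col 4 lands with bottom-row=4; cleared 0 line(s) (total 0); column heights now [5 5 1 4 6 6], max=6
Test piece Z rot0 at col 1 (width 3): heights before test = [5 5 1 4 6 6]; fits = True

Answer: yes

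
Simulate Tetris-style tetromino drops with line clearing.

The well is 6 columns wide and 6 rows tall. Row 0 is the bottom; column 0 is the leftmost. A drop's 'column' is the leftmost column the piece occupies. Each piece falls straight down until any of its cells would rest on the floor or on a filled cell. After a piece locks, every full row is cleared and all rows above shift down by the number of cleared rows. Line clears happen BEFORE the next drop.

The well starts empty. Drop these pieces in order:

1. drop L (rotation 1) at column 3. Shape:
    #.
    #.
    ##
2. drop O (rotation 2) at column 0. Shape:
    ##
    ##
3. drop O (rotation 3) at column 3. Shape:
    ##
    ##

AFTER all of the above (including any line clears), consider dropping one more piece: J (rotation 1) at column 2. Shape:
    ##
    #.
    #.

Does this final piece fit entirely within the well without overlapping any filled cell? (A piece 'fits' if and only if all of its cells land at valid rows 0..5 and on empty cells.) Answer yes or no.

Drop 1: L rot1 at col 3 lands with bottom-row=0; cleared 0 line(s) (total 0); column heights now [0 0 0 3 1 0], max=3
Drop 2: O rot2 at col 0 lands with bottom-row=0; cleared 0 line(s) (total 0); column heights now [2 2 0 3 1 0], max=3
Drop 3: O rot3 at col 3 lands with bottom-row=3; cleared 0 line(s) (total 0); column heights now [2 2 0 5 5 0], max=5
Test piece J rot1 at col 2 (width 2): heights before test = [2 2 0 5 5 0]; fits = True

Answer: yes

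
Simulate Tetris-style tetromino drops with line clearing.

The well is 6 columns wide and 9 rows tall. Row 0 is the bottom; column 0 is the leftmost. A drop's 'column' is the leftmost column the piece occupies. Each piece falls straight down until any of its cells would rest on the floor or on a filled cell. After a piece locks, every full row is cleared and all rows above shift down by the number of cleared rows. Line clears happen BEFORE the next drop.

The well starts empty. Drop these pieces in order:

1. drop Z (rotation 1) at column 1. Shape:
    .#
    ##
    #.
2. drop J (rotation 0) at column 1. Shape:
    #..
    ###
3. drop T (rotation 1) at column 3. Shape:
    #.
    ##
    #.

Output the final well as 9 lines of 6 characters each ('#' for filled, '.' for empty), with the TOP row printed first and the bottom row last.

Answer: ......
......
...#..
...##.
.#.#..
.###..
..#...
.##...
.#....

Derivation:
Drop 1: Z rot1 at col 1 lands with bottom-row=0; cleared 0 line(s) (total 0); column heights now [0 2 3 0 0 0], max=3
Drop 2: J rot0 at col 1 lands with bottom-row=3; cleared 0 line(s) (total 0); column heights now [0 5 4 4 0 0], max=5
Drop 3: T rot1 at col 3 lands with bottom-row=4; cleared 0 line(s) (total 0); column heights now [0 5 4 7 6 0], max=7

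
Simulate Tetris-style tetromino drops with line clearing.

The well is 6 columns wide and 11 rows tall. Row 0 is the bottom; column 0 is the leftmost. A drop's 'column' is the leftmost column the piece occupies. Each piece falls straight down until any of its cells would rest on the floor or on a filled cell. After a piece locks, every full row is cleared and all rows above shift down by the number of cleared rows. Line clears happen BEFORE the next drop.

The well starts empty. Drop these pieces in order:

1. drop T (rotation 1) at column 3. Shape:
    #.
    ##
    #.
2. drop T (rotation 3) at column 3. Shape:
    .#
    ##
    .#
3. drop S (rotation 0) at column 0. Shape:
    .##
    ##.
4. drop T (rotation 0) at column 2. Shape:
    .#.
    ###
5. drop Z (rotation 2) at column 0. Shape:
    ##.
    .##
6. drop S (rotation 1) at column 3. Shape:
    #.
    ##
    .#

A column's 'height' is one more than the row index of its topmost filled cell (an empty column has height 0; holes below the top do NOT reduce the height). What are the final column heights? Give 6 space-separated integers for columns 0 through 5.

Drop 1: T rot1 at col 3 lands with bottom-row=0; cleared 0 line(s) (total 0); column heights now [0 0 0 3 2 0], max=3
Drop 2: T rot3 at col 3 lands with bottom-row=2; cleared 0 line(s) (total 0); column heights now [0 0 0 4 5 0], max=5
Drop 3: S rot0 at col 0 lands with bottom-row=0; cleared 0 line(s) (total 0); column heights now [1 2 2 4 5 0], max=5
Drop 4: T rot0 at col 2 lands with bottom-row=5; cleared 0 line(s) (total 0); column heights now [1 2 6 7 6 0], max=7
Drop 5: Z rot2 at col 0 lands with bottom-row=6; cleared 0 line(s) (total 0); column heights now [8 8 7 7 6 0], max=8
Drop 6: S rot1 at col 3 lands with bottom-row=6; cleared 0 line(s) (total 0); column heights now [8 8 7 9 8 0], max=9

Answer: 8 8 7 9 8 0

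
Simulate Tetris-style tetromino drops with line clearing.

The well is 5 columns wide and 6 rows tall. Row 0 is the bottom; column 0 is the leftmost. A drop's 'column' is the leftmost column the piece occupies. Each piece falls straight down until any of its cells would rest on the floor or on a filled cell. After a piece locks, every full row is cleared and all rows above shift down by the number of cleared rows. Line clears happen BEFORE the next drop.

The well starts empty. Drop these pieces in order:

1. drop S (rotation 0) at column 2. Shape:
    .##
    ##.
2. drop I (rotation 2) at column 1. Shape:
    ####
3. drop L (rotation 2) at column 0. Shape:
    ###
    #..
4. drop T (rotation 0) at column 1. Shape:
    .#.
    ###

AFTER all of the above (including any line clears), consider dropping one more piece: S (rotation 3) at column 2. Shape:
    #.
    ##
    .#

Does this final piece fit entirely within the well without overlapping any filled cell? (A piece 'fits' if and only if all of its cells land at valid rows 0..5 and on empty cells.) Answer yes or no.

Answer: no

Derivation:
Drop 1: S rot0 at col 2 lands with bottom-row=0; cleared 0 line(s) (total 0); column heights now [0 0 1 2 2], max=2
Drop 2: I rot2 at col 1 lands with bottom-row=2; cleared 0 line(s) (total 0); column heights now [0 3 3 3 3], max=3
Drop 3: L rot2 at col 0 lands with bottom-row=2; cleared 1 line(s) (total 1); column heights now [3 3 3 2 2], max=3
Drop 4: T rot0 at col 1 lands with bottom-row=3; cleared 0 line(s) (total 1); column heights now [3 4 5 4 2], max=5
Test piece S rot3 at col 2 (width 2): heights before test = [3 4 5 4 2]; fits = False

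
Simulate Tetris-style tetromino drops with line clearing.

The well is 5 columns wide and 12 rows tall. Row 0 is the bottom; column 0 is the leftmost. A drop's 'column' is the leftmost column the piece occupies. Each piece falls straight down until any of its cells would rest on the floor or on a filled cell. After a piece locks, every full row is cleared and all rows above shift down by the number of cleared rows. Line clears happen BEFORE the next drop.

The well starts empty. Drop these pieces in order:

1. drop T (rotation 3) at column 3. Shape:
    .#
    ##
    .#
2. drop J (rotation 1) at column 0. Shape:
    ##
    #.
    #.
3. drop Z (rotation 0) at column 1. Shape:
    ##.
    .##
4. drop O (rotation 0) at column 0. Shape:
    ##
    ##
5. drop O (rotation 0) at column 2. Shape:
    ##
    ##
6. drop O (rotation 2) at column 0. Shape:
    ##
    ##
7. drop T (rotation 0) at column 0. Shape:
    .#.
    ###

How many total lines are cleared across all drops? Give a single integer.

Answer: 1

Derivation:
Drop 1: T rot3 at col 3 lands with bottom-row=0; cleared 0 line(s) (total 0); column heights now [0 0 0 2 3], max=3
Drop 2: J rot1 at col 0 lands with bottom-row=0; cleared 0 line(s) (total 0); column heights now [3 3 0 2 3], max=3
Drop 3: Z rot0 at col 1 lands with bottom-row=2; cleared 1 line(s) (total 1); column heights now [2 3 3 2 2], max=3
Drop 4: O rot0 at col 0 lands with bottom-row=3; cleared 0 line(s) (total 1); column heights now [5 5 3 2 2], max=5
Drop 5: O rot0 at col 2 lands with bottom-row=3; cleared 0 line(s) (total 1); column heights now [5 5 5 5 2], max=5
Drop 6: O rot2 at col 0 lands with bottom-row=5; cleared 0 line(s) (total 1); column heights now [7 7 5 5 2], max=7
Drop 7: T rot0 at col 0 lands with bottom-row=7; cleared 0 line(s) (total 1); column heights now [8 9 8 5 2], max=9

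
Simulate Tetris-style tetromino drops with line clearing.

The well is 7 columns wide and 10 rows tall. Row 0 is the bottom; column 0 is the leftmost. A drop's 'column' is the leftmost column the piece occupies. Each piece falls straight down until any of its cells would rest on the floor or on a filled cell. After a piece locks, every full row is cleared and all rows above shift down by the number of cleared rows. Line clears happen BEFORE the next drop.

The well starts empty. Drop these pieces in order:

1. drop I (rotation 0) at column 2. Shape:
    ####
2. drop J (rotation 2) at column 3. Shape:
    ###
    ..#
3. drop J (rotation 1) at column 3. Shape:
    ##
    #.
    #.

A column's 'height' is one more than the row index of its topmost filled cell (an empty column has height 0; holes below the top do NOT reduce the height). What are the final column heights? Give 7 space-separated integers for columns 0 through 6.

Drop 1: I rot0 at col 2 lands with bottom-row=0; cleared 0 line(s) (total 0); column heights now [0 0 1 1 1 1 0], max=1
Drop 2: J rot2 at col 3 lands with bottom-row=1; cleared 0 line(s) (total 0); column heights now [0 0 1 3 3 3 0], max=3
Drop 3: J rot1 at col 3 lands with bottom-row=3; cleared 0 line(s) (total 0); column heights now [0 0 1 6 6 3 0], max=6

Answer: 0 0 1 6 6 3 0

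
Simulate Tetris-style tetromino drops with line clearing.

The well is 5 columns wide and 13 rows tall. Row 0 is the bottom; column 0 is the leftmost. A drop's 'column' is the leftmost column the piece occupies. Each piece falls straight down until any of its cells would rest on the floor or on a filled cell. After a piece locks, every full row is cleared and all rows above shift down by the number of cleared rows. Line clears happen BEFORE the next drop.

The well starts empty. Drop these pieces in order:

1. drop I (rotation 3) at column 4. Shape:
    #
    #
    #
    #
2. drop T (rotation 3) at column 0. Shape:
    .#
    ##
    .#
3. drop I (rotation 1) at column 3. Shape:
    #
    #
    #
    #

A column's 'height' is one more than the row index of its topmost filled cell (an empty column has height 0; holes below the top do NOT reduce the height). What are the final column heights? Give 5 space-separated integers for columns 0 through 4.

Answer: 2 3 0 4 4

Derivation:
Drop 1: I rot3 at col 4 lands with bottom-row=0; cleared 0 line(s) (total 0); column heights now [0 0 0 0 4], max=4
Drop 2: T rot3 at col 0 lands with bottom-row=0; cleared 0 line(s) (total 0); column heights now [2 3 0 0 4], max=4
Drop 3: I rot1 at col 3 lands with bottom-row=0; cleared 0 line(s) (total 0); column heights now [2 3 0 4 4], max=4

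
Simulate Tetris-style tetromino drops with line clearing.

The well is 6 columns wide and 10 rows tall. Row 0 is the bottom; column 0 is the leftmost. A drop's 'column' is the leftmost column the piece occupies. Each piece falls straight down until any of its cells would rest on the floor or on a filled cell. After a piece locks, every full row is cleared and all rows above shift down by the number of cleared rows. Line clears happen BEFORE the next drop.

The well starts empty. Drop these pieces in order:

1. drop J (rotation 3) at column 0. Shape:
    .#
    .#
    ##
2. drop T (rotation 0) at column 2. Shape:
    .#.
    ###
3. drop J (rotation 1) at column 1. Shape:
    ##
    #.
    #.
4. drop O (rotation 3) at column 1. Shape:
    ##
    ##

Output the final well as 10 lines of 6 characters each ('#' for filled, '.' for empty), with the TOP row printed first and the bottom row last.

Drop 1: J rot3 at col 0 lands with bottom-row=0; cleared 0 line(s) (total 0); column heights now [1 3 0 0 0 0], max=3
Drop 2: T rot0 at col 2 lands with bottom-row=0; cleared 0 line(s) (total 0); column heights now [1 3 1 2 1 0], max=3
Drop 3: J rot1 at col 1 lands with bottom-row=3; cleared 0 line(s) (total 0); column heights now [1 6 6 2 1 0], max=6
Drop 4: O rot3 at col 1 lands with bottom-row=6; cleared 0 line(s) (total 0); column heights now [1 8 8 2 1 0], max=8

Answer: ......
......
.##...
.##...
.##...
.#....
.#....
.#....
.#.#..
#####.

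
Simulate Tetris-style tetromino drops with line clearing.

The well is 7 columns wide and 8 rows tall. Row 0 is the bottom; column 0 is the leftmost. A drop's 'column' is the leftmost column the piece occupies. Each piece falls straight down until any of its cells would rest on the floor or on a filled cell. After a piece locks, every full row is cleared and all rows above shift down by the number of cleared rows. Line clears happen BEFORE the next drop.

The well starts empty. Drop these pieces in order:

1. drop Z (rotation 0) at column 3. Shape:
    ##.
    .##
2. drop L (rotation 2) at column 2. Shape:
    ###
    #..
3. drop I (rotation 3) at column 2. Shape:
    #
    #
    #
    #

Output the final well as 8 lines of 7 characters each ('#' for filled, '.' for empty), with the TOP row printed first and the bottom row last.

Answer: .......
..#....
..#....
..#....
..#....
..###..
..###..
....##.

Derivation:
Drop 1: Z rot0 at col 3 lands with bottom-row=0; cleared 0 line(s) (total 0); column heights now [0 0 0 2 2 1 0], max=2
Drop 2: L rot2 at col 2 lands with bottom-row=1; cleared 0 line(s) (total 0); column heights now [0 0 3 3 3 1 0], max=3
Drop 3: I rot3 at col 2 lands with bottom-row=3; cleared 0 line(s) (total 0); column heights now [0 0 7 3 3 1 0], max=7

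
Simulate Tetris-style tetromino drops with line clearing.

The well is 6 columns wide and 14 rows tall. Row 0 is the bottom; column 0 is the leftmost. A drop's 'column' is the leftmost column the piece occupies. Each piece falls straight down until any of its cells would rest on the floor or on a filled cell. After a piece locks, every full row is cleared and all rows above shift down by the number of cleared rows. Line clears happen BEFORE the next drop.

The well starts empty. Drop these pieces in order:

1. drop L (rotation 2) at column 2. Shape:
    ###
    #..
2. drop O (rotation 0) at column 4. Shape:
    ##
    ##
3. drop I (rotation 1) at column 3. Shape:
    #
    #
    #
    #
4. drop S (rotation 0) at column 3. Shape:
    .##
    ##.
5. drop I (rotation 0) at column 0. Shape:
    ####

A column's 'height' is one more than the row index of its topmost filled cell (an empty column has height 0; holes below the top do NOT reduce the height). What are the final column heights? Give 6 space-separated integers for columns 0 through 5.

Drop 1: L rot2 at col 2 lands with bottom-row=0; cleared 0 line(s) (total 0); column heights now [0 0 2 2 2 0], max=2
Drop 2: O rot0 at col 4 lands with bottom-row=2; cleared 0 line(s) (total 0); column heights now [0 0 2 2 4 4], max=4
Drop 3: I rot1 at col 3 lands with bottom-row=2; cleared 0 line(s) (total 0); column heights now [0 0 2 6 4 4], max=6
Drop 4: S rot0 at col 3 lands with bottom-row=6; cleared 0 line(s) (total 0); column heights now [0 0 2 7 8 8], max=8
Drop 5: I rot0 at col 0 lands with bottom-row=7; cleared 1 line(s) (total 1); column heights now [0 0 2 7 7 4], max=7

Answer: 0 0 2 7 7 4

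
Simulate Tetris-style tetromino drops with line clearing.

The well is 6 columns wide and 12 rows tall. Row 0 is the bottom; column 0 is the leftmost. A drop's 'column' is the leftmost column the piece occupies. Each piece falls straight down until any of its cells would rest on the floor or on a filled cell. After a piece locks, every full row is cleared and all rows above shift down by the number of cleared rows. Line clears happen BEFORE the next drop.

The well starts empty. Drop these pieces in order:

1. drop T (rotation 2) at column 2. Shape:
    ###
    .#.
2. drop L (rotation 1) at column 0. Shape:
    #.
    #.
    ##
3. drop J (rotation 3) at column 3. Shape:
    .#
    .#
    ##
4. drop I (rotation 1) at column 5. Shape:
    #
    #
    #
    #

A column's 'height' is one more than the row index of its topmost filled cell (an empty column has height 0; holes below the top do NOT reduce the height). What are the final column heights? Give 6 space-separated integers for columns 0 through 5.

Drop 1: T rot2 at col 2 lands with bottom-row=0; cleared 0 line(s) (total 0); column heights now [0 0 2 2 2 0], max=2
Drop 2: L rot1 at col 0 lands with bottom-row=0; cleared 0 line(s) (total 0); column heights now [3 1 2 2 2 0], max=3
Drop 3: J rot3 at col 3 lands with bottom-row=2; cleared 0 line(s) (total 0); column heights now [3 1 2 3 5 0], max=5
Drop 4: I rot1 at col 5 lands with bottom-row=0; cleared 0 line(s) (total 0); column heights now [3 1 2 3 5 4], max=5

Answer: 3 1 2 3 5 4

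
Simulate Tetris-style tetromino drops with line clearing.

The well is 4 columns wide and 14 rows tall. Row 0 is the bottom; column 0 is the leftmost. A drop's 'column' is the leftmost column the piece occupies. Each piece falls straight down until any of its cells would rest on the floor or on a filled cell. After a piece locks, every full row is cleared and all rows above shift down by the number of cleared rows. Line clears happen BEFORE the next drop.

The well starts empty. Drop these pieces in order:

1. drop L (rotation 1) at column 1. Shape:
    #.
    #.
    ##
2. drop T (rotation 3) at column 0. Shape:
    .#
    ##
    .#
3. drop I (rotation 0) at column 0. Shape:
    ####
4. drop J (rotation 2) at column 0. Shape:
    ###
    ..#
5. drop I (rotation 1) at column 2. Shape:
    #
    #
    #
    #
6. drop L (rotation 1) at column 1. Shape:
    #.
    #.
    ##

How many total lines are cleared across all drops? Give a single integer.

Drop 1: L rot1 at col 1 lands with bottom-row=0; cleared 0 line(s) (total 0); column heights now [0 3 1 0], max=3
Drop 2: T rot3 at col 0 lands with bottom-row=3; cleared 0 line(s) (total 0); column heights now [5 6 1 0], max=6
Drop 3: I rot0 at col 0 lands with bottom-row=6; cleared 1 line(s) (total 1); column heights now [5 6 1 0], max=6
Drop 4: J rot2 at col 0 lands with bottom-row=5; cleared 0 line(s) (total 1); column heights now [7 7 7 0], max=7
Drop 5: I rot1 at col 2 lands with bottom-row=7; cleared 0 line(s) (total 1); column heights now [7 7 11 0], max=11
Drop 6: L rot1 at col 1 lands with bottom-row=11; cleared 0 line(s) (total 1); column heights now [7 14 12 0], max=14

Answer: 1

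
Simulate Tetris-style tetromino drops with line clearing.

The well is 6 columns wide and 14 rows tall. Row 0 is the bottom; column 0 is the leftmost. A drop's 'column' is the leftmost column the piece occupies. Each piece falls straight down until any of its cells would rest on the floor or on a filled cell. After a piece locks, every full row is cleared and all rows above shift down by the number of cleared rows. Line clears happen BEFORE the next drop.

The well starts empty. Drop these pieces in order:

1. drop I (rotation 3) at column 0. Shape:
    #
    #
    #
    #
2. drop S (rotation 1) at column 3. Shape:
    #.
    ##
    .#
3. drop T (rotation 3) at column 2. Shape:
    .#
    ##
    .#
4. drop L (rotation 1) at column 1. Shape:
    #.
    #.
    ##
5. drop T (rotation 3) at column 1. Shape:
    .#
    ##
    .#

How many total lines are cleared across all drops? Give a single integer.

Drop 1: I rot3 at col 0 lands with bottom-row=0; cleared 0 line(s) (total 0); column heights now [4 0 0 0 0 0], max=4
Drop 2: S rot1 at col 3 lands with bottom-row=0; cleared 0 line(s) (total 0); column heights now [4 0 0 3 2 0], max=4
Drop 3: T rot3 at col 2 lands with bottom-row=3; cleared 0 line(s) (total 0); column heights now [4 0 5 6 2 0], max=6
Drop 4: L rot1 at col 1 lands with bottom-row=5; cleared 0 line(s) (total 0); column heights now [4 8 6 6 2 0], max=8
Drop 5: T rot3 at col 1 lands with bottom-row=7; cleared 0 line(s) (total 0); column heights now [4 9 10 6 2 0], max=10

Answer: 0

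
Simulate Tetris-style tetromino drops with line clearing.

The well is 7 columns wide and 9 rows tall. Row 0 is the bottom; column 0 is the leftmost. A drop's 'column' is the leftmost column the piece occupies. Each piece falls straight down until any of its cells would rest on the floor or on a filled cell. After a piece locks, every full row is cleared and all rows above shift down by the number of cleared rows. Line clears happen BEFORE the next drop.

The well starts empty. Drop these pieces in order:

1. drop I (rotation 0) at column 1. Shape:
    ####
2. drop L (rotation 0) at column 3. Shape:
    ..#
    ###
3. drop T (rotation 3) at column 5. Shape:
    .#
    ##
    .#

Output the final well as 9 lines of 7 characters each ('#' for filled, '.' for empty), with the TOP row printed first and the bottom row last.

Drop 1: I rot0 at col 1 lands with bottom-row=0; cleared 0 line(s) (total 0); column heights now [0 1 1 1 1 0 0], max=1
Drop 2: L rot0 at col 3 lands with bottom-row=1; cleared 0 line(s) (total 0); column heights now [0 1 1 2 2 3 0], max=3
Drop 3: T rot3 at col 5 lands with bottom-row=2; cleared 0 line(s) (total 0); column heights now [0 1 1 2 2 4 5], max=5

Answer: .......
.......
.......
.......
......#
.....##
.....##
...###.
.####..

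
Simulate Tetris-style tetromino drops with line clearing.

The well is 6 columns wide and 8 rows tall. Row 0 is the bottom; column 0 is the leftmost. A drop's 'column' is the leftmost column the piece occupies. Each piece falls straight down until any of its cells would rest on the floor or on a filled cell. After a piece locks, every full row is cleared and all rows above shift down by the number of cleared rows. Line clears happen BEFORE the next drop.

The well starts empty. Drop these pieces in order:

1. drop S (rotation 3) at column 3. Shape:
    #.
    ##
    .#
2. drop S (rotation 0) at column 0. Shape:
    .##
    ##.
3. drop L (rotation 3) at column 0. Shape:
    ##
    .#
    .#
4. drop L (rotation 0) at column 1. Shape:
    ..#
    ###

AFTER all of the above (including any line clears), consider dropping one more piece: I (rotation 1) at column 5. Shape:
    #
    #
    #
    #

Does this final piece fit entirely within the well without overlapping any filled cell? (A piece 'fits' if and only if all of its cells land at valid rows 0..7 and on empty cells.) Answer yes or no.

Drop 1: S rot3 at col 3 lands with bottom-row=0; cleared 0 line(s) (total 0); column heights now [0 0 0 3 2 0], max=3
Drop 2: S rot0 at col 0 lands with bottom-row=0; cleared 0 line(s) (total 0); column heights now [1 2 2 3 2 0], max=3
Drop 3: L rot3 at col 0 lands with bottom-row=2; cleared 0 line(s) (total 0); column heights now [5 5 2 3 2 0], max=5
Drop 4: L rot0 at col 1 lands with bottom-row=5; cleared 0 line(s) (total 0); column heights now [5 6 6 7 2 0], max=7
Test piece I rot1 at col 5 (width 1): heights before test = [5 6 6 7 2 0]; fits = True

Answer: yes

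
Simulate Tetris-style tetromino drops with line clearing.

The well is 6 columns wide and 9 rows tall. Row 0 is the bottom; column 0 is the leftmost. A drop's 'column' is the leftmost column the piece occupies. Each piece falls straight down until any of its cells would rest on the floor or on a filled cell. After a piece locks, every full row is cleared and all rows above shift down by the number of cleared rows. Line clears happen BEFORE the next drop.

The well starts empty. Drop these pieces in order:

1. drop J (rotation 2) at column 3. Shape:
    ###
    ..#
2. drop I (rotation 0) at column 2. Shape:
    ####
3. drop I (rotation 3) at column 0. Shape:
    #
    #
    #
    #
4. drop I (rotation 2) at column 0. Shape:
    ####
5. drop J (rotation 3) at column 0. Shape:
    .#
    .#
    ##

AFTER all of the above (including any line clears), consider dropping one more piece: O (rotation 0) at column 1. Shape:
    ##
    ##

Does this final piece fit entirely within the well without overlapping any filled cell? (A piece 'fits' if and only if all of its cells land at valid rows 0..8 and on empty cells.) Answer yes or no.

Drop 1: J rot2 at col 3 lands with bottom-row=0; cleared 0 line(s) (total 0); column heights now [0 0 0 2 2 2], max=2
Drop 2: I rot0 at col 2 lands with bottom-row=2; cleared 0 line(s) (total 0); column heights now [0 0 3 3 3 3], max=3
Drop 3: I rot3 at col 0 lands with bottom-row=0; cleared 0 line(s) (total 0); column heights now [4 0 3 3 3 3], max=4
Drop 4: I rot2 at col 0 lands with bottom-row=4; cleared 0 line(s) (total 0); column heights now [5 5 5 5 3 3], max=5
Drop 5: J rot3 at col 0 lands with bottom-row=5; cleared 0 line(s) (total 0); column heights now [6 8 5 5 3 3], max=8
Test piece O rot0 at col 1 (width 2): heights before test = [6 8 5 5 3 3]; fits = False

Answer: no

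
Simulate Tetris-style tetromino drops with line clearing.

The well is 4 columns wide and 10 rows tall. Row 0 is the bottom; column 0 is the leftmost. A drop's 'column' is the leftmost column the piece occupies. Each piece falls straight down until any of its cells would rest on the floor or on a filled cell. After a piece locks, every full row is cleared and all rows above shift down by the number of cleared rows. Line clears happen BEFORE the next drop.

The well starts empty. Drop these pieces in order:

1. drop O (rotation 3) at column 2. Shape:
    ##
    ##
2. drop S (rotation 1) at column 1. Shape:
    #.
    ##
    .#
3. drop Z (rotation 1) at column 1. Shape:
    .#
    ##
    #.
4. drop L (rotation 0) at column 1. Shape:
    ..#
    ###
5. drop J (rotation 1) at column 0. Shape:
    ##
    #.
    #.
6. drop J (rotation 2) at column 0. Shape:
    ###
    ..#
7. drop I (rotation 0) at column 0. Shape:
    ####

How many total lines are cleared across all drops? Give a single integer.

Drop 1: O rot3 at col 2 lands with bottom-row=0; cleared 0 line(s) (total 0); column heights now [0 0 2 2], max=2
Drop 2: S rot1 at col 1 lands with bottom-row=2; cleared 0 line(s) (total 0); column heights now [0 5 4 2], max=5
Drop 3: Z rot1 at col 1 lands with bottom-row=5; cleared 0 line(s) (total 0); column heights now [0 7 8 2], max=8
Drop 4: L rot0 at col 1 lands with bottom-row=8; cleared 0 line(s) (total 0); column heights now [0 9 9 10], max=10
Drop 5: J rot1 at col 0 lands with bottom-row=7; cleared 1 line(s) (total 1); column heights now [9 9 8 9], max=9
Drop 6: J rot2 at col 0 lands with bottom-row=8; cleared 1 line(s) (total 2); column heights now [9 9 9 2], max=9
Drop 7: I rot0 at col 0 lands with bottom-row=9; cleared 1 line(s) (total 3); column heights now [9 9 9 2], max=9

Answer: 3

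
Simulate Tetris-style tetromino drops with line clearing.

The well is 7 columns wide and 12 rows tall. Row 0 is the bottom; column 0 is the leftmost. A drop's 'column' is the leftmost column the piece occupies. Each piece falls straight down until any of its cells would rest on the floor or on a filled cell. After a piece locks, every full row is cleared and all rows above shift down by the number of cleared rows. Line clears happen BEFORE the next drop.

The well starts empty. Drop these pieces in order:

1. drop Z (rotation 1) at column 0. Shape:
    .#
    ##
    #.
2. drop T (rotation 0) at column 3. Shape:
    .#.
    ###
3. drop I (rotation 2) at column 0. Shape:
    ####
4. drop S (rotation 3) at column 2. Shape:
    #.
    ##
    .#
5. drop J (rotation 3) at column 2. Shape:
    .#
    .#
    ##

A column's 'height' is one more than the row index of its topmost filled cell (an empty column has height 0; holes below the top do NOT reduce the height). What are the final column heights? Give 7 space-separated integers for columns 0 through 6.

Drop 1: Z rot1 at col 0 lands with bottom-row=0; cleared 0 line(s) (total 0); column heights now [2 3 0 0 0 0 0], max=3
Drop 2: T rot0 at col 3 lands with bottom-row=0; cleared 0 line(s) (total 0); column heights now [2 3 0 1 2 1 0], max=3
Drop 3: I rot2 at col 0 lands with bottom-row=3; cleared 0 line(s) (total 0); column heights now [4 4 4 4 2 1 0], max=4
Drop 4: S rot3 at col 2 lands with bottom-row=4; cleared 0 line(s) (total 0); column heights now [4 4 7 6 2 1 0], max=7
Drop 5: J rot3 at col 2 lands with bottom-row=7; cleared 0 line(s) (total 0); column heights now [4 4 8 10 2 1 0], max=10

Answer: 4 4 8 10 2 1 0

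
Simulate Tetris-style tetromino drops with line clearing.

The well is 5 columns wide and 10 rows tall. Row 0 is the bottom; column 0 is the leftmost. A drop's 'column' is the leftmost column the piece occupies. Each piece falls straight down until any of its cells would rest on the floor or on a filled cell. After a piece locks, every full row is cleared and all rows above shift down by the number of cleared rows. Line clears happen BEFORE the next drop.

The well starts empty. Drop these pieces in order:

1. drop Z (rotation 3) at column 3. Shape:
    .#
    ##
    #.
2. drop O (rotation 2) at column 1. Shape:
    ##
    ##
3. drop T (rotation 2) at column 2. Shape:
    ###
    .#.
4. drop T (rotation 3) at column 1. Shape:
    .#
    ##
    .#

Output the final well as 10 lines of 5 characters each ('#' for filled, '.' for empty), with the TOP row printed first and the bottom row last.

Drop 1: Z rot3 at col 3 lands with bottom-row=0; cleared 0 line(s) (total 0); column heights now [0 0 0 2 3], max=3
Drop 2: O rot2 at col 1 lands with bottom-row=0; cleared 0 line(s) (total 0); column heights now [0 2 2 2 3], max=3
Drop 3: T rot2 at col 2 lands with bottom-row=2; cleared 0 line(s) (total 0); column heights now [0 2 4 4 4], max=4
Drop 4: T rot3 at col 1 lands with bottom-row=4; cleared 0 line(s) (total 0); column heights now [0 6 7 4 4], max=7

Answer: .....
.....
.....
..#..
.##..
..#..
..###
...##
.####
.###.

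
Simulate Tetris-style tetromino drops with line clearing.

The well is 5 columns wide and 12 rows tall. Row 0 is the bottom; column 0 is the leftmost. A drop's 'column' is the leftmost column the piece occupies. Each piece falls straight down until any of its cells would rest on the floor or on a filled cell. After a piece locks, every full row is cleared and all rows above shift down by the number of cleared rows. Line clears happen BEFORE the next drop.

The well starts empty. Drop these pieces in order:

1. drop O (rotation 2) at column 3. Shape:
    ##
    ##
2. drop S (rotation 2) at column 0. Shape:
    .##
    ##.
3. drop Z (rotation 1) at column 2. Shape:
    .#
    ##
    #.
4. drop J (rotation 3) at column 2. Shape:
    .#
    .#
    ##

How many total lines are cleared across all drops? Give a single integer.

Drop 1: O rot2 at col 3 lands with bottom-row=0; cleared 0 line(s) (total 0); column heights now [0 0 0 2 2], max=2
Drop 2: S rot2 at col 0 lands with bottom-row=0; cleared 0 line(s) (total 0); column heights now [1 2 2 2 2], max=2
Drop 3: Z rot1 at col 2 lands with bottom-row=2; cleared 0 line(s) (total 0); column heights now [1 2 4 5 2], max=5
Drop 4: J rot3 at col 2 lands with bottom-row=5; cleared 0 line(s) (total 0); column heights now [1 2 6 8 2], max=8

Answer: 0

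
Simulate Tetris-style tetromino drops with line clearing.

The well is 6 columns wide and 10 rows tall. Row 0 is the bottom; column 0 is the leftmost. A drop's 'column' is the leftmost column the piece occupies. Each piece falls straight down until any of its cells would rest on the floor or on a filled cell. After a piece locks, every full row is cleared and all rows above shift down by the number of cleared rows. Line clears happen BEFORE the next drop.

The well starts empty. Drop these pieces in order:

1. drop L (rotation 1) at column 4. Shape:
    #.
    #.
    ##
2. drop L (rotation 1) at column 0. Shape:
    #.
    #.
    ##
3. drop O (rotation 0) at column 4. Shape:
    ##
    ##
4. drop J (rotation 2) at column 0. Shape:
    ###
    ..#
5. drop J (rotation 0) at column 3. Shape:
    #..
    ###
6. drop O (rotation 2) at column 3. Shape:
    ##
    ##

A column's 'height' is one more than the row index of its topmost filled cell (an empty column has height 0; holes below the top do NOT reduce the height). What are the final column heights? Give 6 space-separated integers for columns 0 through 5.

Drop 1: L rot1 at col 4 lands with bottom-row=0; cleared 0 line(s) (total 0); column heights now [0 0 0 0 3 1], max=3
Drop 2: L rot1 at col 0 lands with bottom-row=0; cleared 0 line(s) (total 0); column heights now [3 1 0 0 3 1], max=3
Drop 3: O rot0 at col 4 lands with bottom-row=3; cleared 0 line(s) (total 0); column heights now [3 1 0 0 5 5], max=5
Drop 4: J rot2 at col 0 lands with bottom-row=2; cleared 0 line(s) (total 0); column heights now [4 4 4 0 5 5], max=5
Drop 5: J rot0 at col 3 lands with bottom-row=5; cleared 0 line(s) (total 0); column heights now [4 4 4 7 6 6], max=7
Drop 6: O rot2 at col 3 lands with bottom-row=7; cleared 0 line(s) (total 0); column heights now [4 4 4 9 9 6], max=9

Answer: 4 4 4 9 9 6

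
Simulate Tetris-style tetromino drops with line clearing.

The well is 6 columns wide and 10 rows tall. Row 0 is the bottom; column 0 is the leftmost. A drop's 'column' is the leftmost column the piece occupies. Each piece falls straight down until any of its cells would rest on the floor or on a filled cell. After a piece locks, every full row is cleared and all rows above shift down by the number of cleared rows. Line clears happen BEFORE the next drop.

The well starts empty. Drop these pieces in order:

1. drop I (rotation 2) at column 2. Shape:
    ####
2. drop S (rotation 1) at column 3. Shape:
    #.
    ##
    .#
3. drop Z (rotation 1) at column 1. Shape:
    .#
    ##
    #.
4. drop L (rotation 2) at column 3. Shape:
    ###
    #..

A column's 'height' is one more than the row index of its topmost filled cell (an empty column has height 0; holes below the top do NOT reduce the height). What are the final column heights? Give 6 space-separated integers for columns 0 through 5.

Drop 1: I rot2 at col 2 lands with bottom-row=0; cleared 0 line(s) (total 0); column heights now [0 0 1 1 1 1], max=1
Drop 2: S rot1 at col 3 lands with bottom-row=1; cleared 0 line(s) (total 0); column heights now [0 0 1 4 3 1], max=4
Drop 3: Z rot1 at col 1 lands with bottom-row=0; cleared 0 line(s) (total 0); column heights now [0 2 3 4 3 1], max=4
Drop 4: L rot2 at col 3 lands with bottom-row=4; cleared 0 line(s) (total 0); column heights now [0 2 3 6 6 6], max=6

Answer: 0 2 3 6 6 6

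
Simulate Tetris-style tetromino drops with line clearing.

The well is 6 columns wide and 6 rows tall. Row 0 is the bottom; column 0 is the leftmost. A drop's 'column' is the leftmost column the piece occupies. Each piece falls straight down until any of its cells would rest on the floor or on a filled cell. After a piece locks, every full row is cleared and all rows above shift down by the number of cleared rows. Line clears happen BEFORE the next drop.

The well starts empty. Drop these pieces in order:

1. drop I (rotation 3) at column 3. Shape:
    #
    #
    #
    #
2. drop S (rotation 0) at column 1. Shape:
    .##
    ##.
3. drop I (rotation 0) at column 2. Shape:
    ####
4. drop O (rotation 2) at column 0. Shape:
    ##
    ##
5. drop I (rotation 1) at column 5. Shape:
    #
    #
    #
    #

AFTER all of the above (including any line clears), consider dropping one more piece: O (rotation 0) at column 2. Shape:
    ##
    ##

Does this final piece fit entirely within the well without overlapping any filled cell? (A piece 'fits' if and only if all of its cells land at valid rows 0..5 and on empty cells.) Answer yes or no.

Drop 1: I rot3 at col 3 lands with bottom-row=0; cleared 0 line(s) (total 0); column heights now [0 0 0 4 0 0], max=4
Drop 2: S rot0 at col 1 lands with bottom-row=3; cleared 0 line(s) (total 0); column heights now [0 4 5 5 0 0], max=5
Drop 3: I rot0 at col 2 lands with bottom-row=5; cleared 0 line(s) (total 0); column heights now [0 4 6 6 6 6], max=6
Drop 4: O rot2 at col 0 lands with bottom-row=4; cleared 1 line(s) (total 1); column heights now [5 5 5 5 0 0], max=5
Drop 5: I rot1 at col 5 lands with bottom-row=0; cleared 0 line(s) (total 1); column heights now [5 5 5 5 0 4], max=5
Test piece O rot0 at col 2 (width 2): heights before test = [5 5 5 5 0 4]; fits = False

Answer: no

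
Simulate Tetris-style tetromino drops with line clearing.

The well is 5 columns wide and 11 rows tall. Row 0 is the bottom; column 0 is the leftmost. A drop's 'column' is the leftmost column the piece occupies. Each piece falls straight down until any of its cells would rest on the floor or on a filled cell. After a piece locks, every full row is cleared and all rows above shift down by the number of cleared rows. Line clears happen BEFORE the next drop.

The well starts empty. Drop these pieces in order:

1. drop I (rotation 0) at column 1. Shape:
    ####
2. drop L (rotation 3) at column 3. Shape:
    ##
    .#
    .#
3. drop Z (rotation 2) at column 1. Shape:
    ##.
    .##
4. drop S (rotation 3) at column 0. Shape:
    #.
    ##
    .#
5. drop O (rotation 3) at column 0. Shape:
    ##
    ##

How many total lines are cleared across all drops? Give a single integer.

Drop 1: I rot0 at col 1 lands with bottom-row=0; cleared 0 line(s) (total 0); column heights now [0 1 1 1 1], max=1
Drop 2: L rot3 at col 3 lands with bottom-row=1; cleared 0 line(s) (total 0); column heights now [0 1 1 4 4], max=4
Drop 3: Z rot2 at col 1 lands with bottom-row=4; cleared 0 line(s) (total 0); column heights now [0 6 6 5 4], max=6
Drop 4: S rot3 at col 0 lands with bottom-row=6; cleared 0 line(s) (total 0); column heights now [9 8 6 5 4], max=9
Drop 5: O rot3 at col 0 lands with bottom-row=9; cleared 0 line(s) (total 0); column heights now [11 11 6 5 4], max=11

Answer: 0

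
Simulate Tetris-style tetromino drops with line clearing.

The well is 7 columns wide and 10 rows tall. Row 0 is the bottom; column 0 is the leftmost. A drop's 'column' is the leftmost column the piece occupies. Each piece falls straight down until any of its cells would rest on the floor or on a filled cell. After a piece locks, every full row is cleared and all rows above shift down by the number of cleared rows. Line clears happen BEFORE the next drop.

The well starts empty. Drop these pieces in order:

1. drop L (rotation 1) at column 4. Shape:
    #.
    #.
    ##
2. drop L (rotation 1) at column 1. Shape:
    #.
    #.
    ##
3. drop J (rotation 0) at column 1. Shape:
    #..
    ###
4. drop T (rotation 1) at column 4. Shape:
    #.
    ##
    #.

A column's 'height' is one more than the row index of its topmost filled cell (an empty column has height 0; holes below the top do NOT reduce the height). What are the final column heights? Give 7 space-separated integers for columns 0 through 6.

Answer: 0 5 4 4 6 5 0

Derivation:
Drop 1: L rot1 at col 4 lands with bottom-row=0; cleared 0 line(s) (total 0); column heights now [0 0 0 0 3 1 0], max=3
Drop 2: L rot1 at col 1 lands with bottom-row=0; cleared 0 line(s) (total 0); column heights now [0 3 1 0 3 1 0], max=3
Drop 3: J rot0 at col 1 lands with bottom-row=3; cleared 0 line(s) (total 0); column heights now [0 5 4 4 3 1 0], max=5
Drop 4: T rot1 at col 4 lands with bottom-row=3; cleared 0 line(s) (total 0); column heights now [0 5 4 4 6 5 0], max=6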